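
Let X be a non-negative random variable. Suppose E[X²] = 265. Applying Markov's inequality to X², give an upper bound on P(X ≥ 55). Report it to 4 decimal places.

Since X ≥ 0, the event {X ≥ 55} is the same as {X² ≥ 3025}.
Markov's inequality applied to X² gives P(X² ≥ 3025) ≤ E[X²]/3025 = 265/3025 = 0.0876.

0.0876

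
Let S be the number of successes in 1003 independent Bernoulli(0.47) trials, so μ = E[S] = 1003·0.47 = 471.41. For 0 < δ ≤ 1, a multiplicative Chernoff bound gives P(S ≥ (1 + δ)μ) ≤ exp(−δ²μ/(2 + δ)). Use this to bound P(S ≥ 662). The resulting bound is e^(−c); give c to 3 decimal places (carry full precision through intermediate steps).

Write 662 = (1 + δ)μ, so δ = 662/471.41 − 1 = 0.4042977…
Then the exponent is δ²μ/(2 + δ) = (662 − μ)² / (μ·(2 + δ)) = 32.048904.

32.049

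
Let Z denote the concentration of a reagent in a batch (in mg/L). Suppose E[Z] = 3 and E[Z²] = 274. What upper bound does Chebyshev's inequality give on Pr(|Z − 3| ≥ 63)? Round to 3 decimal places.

0.067

Var(Z) = E[Z²] − (E[Z])² = 274 − 9 = 265.
Chebyshev's inequality: Pr(|Z − μ| ≥ t) ≤ Var(Z)/t² = 265/3969 = 0.0668.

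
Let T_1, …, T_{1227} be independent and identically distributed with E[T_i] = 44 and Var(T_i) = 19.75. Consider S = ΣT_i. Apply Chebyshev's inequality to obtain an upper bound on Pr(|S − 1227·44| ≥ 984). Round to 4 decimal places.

0.0250

Var(S) = n·Var(T_i) = 1227·19.75 = 24233.25.
Chebyshev: Pr(|S − 1227·44| ≥ 984) ≤ Var(S)/984² = 24233.25/968256 = 0.0250.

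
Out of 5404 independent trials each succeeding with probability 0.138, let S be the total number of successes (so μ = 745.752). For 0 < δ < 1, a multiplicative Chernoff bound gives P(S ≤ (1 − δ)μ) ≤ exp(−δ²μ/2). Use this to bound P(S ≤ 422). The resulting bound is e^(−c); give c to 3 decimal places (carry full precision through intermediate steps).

Write 422 = (1 − δ)μ, so δ = 1 − 422/745.752 = 0.4341282…
Then the exponent is δ²μ/2 = (μ − 422)²/(2μ) = 70.274942.

70.275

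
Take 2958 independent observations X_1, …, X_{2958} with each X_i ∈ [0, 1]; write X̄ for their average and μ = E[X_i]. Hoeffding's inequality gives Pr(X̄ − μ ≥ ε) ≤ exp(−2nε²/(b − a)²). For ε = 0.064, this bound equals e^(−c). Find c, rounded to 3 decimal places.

24.232

c = 2nε²/(b − a)² = 2·2958·0.064² / 1² = 24.2319.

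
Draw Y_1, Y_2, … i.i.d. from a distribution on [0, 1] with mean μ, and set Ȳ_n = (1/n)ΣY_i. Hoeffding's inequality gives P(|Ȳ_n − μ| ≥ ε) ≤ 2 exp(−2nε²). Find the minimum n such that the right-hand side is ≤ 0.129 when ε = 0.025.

Require 2·exp(−2nε²) ≤ 0.129, i.e. 2nε² ≥ ln(2/0.129) = 2.741090.
So n ≥ 2.741090 / (2·0.025²) = 2192.872.
The smallest integer n is 2193.

2193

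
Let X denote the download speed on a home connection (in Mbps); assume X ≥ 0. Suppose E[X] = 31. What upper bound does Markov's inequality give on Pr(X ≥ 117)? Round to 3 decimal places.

Markov's inequality: for a non-negative random variable, Pr(X ≥ a) ≤ E[X]/a.
Here E[X] = 31 and a = 117, so the bound is 31/117 = 0.2650.

0.265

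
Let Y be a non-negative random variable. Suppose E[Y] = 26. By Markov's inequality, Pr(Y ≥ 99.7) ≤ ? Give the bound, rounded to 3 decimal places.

Markov's inequality: for a non-negative random variable, Pr(Y ≥ a) ≤ E[Y]/a.
Here E[Y] = 26 and a = 99.7, so the bound is 26/99.7 = 0.2608.

0.261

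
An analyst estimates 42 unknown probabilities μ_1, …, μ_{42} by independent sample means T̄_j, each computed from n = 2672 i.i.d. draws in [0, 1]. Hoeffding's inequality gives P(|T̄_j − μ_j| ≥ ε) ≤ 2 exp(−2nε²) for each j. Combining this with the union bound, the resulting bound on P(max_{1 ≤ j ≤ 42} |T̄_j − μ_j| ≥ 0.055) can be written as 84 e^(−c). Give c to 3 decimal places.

16.166

Union bound over the 42 events: P(max_{1 ≤ j ≤ 42} |T̄_j − μ_j| ≥ 0.055) ≤ 42·2·exp(−2nε²) = 84 exp(−2·2672·0.055²).
So c = 2·2672·0.055² = 16.1656.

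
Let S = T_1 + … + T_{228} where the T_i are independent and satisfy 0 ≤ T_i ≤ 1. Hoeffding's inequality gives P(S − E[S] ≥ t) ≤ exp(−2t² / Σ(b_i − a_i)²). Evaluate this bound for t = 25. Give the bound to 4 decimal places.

0.0042

Σ(b_i − a_i)² = 228·(1)² = 228.
Exponent = 2·25²/228 = 5.4825.
Bound = exp(−5.4825) = 0.00416.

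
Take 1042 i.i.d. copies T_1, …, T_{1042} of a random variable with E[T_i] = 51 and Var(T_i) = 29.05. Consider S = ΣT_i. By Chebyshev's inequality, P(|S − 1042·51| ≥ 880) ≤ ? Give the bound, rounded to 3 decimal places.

Var(S) = n·Var(T_i) = 1042·29.05 = 30270.1.
Chebyshev: P(|S − 1042·51| ≥ 880) ≤ Var(S)/880² = 30270.1/774400 = 0.0391.

0.039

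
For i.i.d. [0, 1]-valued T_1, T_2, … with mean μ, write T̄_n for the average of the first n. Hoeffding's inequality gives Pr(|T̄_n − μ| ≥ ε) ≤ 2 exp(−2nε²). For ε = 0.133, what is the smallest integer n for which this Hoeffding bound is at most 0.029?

Require 2·exp(−2nε²) ≤ 0.029, i.e. 2nε² ≥ ln(2/0.029) = 4.233607.
So n ≥ 4.233607 / (2·0.133²) = 119.668.
The smallest integer n is 120.

120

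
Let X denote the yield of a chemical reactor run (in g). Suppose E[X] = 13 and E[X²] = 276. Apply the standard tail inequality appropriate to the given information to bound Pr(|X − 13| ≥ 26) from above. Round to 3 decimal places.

0.158

The first two moments determine the variance, so Chebyshev's inequality is the sharpest standard bound available.
Var(X) = E[X²] − (E[X])² = 276 − 169 = 107.
Chebyshev's inequality: Pr(|X − μ| ≥ t) ≤ Var(X)/t² = 107/676 = 0.1583.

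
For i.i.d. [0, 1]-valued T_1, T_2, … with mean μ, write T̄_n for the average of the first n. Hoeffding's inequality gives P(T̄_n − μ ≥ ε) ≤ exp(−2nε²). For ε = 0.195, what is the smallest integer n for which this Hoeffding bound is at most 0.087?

33

Require exp(−2nε²) ≤ 0.087, i.e. 2nε² ≥ ln(1/0.087) = 2.441847.
So n ≥ 2.441847 / (2·0.195²) = 32.108.
The smallest integer n is 33.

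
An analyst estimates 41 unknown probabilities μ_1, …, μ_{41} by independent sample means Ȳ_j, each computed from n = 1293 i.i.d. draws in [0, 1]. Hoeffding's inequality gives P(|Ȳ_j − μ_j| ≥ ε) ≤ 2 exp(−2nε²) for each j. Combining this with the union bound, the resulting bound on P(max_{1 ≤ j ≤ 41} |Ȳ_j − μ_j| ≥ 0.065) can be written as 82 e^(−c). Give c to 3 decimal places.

Union bound over the 41 events: P(max_{1 ≤ j ≤ 41} |Ȳ_j − μ_j| ≥ 0.065) ≤ 41·2·exp(−2nε²) = 82 exp(−2·1293·0.065²).
So c = 2·1293·0.065² = 10.9259.

10.926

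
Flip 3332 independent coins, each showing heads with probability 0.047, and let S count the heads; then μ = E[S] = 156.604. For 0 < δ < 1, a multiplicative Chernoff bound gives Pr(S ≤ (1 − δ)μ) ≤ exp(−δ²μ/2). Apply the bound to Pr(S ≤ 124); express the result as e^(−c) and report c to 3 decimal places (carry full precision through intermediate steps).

3.394

Write 124 = (1 − δ)μ, so δ = 1 − 124/156.604 = 0.2081939…
Then the exponent is δ²μ/2 = (μ − 124)²/(2μ) = 3.393977.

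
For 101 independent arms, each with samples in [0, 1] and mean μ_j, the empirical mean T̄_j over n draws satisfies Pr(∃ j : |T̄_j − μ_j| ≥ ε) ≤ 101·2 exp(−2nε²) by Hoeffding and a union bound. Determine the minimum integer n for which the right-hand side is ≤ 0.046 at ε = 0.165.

Need 2·101·exp(−2nε²) ≤ 0.046, i.e. exp(−2nε²) ≤ 0.046/202.
So 2nε² ≥ ln(202/0.046) = 8.387382.
Hence n ≥ 8.387382/(2·0.165²) = 154.038.
The smallest integer n is 155.

155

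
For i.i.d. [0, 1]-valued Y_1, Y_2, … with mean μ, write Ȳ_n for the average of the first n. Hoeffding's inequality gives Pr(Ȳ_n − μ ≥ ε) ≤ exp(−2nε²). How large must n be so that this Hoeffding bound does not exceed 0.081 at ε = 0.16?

Require exp(−2nε²) ≤ 0.081, i.e. 2nε² ≥ ln(1/0.081) = 2.513306.
So n ≥ 2.513306 / (2·0.16²) = 49.088.
The smallest integer n is 50.

50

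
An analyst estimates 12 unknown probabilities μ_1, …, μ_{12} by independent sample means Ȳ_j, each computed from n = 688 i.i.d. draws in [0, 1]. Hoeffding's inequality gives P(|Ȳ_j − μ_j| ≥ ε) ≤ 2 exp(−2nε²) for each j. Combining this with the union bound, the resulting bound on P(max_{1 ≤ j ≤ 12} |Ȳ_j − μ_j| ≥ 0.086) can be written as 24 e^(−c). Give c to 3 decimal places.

Union bound over the 12 events: P(max_{1 ≤ j ≤ 12} |Ȳ_j − μ_j| ≥ 0.086) ≤ 12·2·exp(−2nε²) = 24 exp(−2·688·0.086²).
So c = 2·688·0.086² = 10.1769.

10.177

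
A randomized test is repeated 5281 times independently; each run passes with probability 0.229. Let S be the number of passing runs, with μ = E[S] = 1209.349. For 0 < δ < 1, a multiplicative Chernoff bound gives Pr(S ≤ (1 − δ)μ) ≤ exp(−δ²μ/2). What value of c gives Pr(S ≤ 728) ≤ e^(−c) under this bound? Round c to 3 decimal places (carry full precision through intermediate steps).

95.794

Write 728 = (1 − δ)μ, so δ = 1 − 728/1209.349 = 0.3980232…
Then the exponent is δ²μ/2 = (μ − 728)²/(2μ) = 95.794043.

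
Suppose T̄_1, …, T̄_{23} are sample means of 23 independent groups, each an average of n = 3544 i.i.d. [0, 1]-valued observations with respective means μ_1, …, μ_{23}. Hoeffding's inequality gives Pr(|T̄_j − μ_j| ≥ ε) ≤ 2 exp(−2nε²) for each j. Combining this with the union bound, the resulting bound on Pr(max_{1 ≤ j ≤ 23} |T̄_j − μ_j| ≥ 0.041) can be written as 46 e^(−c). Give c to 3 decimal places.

Union bound over the 23 events: Pr(max_{1 ≤ j ≤ 23} |T̄_j − μ_j| ≥ 0.041) ≤ 23·2·exp(−2nε²) = 46 exp(−2·3544·0.041²).
So c = 2·3544·0.041² = 11.9149.

11.915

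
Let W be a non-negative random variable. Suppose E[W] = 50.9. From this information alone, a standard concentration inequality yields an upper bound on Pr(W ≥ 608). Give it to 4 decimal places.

Only the mean of a non-negative variable is known, so Markov's inequality is the applicable tail bound.
Markov's inequality: for a non-negative random variable, Pr(W ≥ a) ≤ E[W]/a.
Here E[W] = 50.9 and a = 608, so the bound is 50.9/608 = 0.0837.

0.0837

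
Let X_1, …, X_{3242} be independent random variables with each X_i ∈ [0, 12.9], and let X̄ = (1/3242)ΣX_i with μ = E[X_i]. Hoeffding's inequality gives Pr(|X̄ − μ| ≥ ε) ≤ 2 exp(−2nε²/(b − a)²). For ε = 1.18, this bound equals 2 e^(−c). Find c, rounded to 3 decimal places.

c = 2nε²/(b − a)² = 2·3242·1.18² / 12.9² = 54.2535.

54.253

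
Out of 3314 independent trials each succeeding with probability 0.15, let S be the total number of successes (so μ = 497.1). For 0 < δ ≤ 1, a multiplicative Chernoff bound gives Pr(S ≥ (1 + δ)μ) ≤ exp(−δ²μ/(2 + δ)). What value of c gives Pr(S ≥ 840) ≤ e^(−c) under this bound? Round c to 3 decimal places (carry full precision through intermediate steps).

87.937

Write 840 = (1 + δ)μ, so δ = 840/497.1 − 1 = 0.6898008…
Then the exponent is δ²μ/(2 + δ) = (840 − μ)² / (μ·(2 + δ)) = 87.936886.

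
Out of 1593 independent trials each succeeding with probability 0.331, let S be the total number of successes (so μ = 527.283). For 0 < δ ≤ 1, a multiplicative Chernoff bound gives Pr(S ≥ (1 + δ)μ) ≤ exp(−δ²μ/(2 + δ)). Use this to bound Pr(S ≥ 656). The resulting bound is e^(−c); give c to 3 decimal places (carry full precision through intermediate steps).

14.002

Write 656 = (1 + δ)μ, so δ = 656/527.283 − 1 = 0.2441137…
Then the exponent is δ²μ/(2 + δ) = (656 − μ)² / (μ·(2 + δ)) = 14.001778.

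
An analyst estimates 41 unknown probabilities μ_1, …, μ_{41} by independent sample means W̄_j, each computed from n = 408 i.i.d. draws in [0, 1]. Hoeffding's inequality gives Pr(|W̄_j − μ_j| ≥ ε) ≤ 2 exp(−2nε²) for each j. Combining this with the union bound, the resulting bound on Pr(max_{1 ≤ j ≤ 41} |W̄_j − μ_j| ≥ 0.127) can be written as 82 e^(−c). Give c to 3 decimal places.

13.161

Union bound over the 41 events: Pr(max_{1 ≤ j ≤ 41} |W̄_j − μ_j| ≥ 0.127) ≤ 41·2·exp(−2nε²) = 82 exp(−2·408·0.127²).
So c = 2·408·0.127² = 13.1613.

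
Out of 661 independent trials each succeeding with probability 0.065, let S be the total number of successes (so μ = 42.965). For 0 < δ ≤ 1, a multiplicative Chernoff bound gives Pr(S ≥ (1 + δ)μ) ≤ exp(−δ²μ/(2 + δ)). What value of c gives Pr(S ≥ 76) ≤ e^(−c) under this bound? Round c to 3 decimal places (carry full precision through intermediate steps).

Write 76 = (1 + δ)μ, so δ = 76/42.965 − 1 = 0.7688816…
Then the exponent is δ²μ/(2 + δ) = (76 − μ)² / (μ·(2 + δ)) = 9.173381.

9.173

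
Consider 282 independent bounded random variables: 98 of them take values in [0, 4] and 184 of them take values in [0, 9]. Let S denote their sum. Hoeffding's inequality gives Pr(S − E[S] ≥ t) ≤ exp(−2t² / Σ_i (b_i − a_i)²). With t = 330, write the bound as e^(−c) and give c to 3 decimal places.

Σ(b_i − a_i)² = 98·4² + 184·9² = 16472.
c = 2t² / 16472 = 2·330² / 16472 = 13.2224.

13.222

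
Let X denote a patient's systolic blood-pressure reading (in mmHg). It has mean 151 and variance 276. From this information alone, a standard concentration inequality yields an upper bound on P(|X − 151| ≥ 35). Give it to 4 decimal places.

Mean and variance are known, so Chebyshev's inequality applies.
Chebyshev: P(|X − μ| ≥ t) ≤ Var(X)/t².
Bound = 276 / 1225 = 0.2253.

0.2253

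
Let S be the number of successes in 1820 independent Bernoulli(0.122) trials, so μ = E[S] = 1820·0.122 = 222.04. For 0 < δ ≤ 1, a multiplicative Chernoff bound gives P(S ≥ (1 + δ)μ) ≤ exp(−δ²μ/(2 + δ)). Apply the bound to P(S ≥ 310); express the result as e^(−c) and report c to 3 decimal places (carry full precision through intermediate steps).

14.542

Write 310 = (1 + δ)μ, so δ = 310/222.04 − 1 = 0.3961448…
Then the exponent is δ²μ/(2 + δ) = (310 − μ)² / (μ·(2 + δ)) = 14.542068.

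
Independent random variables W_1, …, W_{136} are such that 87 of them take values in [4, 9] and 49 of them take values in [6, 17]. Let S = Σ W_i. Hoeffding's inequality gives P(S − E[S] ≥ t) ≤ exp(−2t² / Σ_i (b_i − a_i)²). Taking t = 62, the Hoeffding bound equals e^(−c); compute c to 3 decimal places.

0.949

Σ(b_i − a_i)² = 87·5² + 49·11² = 8104.
c = 2t² / 8104 = 2·62² / 8104 = 0.9487.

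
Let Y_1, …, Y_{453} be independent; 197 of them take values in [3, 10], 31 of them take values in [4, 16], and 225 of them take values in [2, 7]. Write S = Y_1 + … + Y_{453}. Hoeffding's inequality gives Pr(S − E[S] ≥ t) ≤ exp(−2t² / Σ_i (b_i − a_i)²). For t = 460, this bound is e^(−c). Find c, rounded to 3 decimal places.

Σ(b_i − a_i)² = 197·7² + 31·12² + 225·5² = 19742.
c = 2t² / 19742 = 2·460² / 19742 = 21.4365.

21.437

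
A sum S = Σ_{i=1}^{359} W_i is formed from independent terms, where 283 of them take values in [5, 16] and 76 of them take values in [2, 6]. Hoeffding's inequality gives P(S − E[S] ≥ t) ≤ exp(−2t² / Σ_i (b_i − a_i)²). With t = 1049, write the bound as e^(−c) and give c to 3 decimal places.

Σ(b_i − a_i)² = 283·11² + 76·4² = 35459.
c = 2t² / 35459 = 2·1049² / 35459 = 62.0661.

62.066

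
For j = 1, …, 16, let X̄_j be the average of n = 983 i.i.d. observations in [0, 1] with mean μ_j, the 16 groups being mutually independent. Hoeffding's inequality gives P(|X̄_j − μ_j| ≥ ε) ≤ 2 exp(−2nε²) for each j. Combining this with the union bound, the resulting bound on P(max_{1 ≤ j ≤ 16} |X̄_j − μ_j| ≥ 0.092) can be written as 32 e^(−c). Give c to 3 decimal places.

16.640

Union bound over the 16 events: P(max_{1 ≤ j ≤ 16} |X̄_j − μ_j| ≥ 0.092) ≤ 16·2·exp(−2nε²) = 32 exp(−2·983·0.092²).
So c = 2·983·0.092² = 16.6402.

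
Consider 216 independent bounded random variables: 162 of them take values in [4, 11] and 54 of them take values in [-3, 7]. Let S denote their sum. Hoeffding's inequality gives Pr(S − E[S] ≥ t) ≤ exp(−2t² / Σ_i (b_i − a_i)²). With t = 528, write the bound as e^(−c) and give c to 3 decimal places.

41.803

Σ(b_i − a_i)² = 162·7² + 54·10² = 13338.
c = 2t² / 13338 = 2·528² / 13338 = 41.8030.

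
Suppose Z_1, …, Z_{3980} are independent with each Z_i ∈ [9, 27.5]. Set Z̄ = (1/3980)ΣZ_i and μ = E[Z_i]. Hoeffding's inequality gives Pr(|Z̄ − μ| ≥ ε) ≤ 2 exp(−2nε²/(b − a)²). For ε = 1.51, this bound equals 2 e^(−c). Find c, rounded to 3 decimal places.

c = 2nε²/(b − a)² = 2·3980·1.51² / 18.5² = 53.0302.

53.030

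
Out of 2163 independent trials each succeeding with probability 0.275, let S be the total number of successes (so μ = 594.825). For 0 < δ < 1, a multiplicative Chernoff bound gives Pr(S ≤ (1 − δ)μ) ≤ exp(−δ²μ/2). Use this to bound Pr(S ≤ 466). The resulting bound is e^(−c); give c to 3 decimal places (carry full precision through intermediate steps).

13.950

Write 466 = (1 − δ)μ, so δ = 1 − 466/594.825 = 0.2165763…
Then the exponent is δ²μ/2 = (μ − 466)²/(2μ) = 13.950221.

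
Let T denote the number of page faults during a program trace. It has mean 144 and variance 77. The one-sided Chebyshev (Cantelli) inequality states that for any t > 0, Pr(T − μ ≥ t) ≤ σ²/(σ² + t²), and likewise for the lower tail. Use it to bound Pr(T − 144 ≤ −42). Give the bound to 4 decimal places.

Here σ² = 77 and t = 42, so σ² + t² = 1841.
Cantelli's bound: 77/1841 = 0.0418.

0.0418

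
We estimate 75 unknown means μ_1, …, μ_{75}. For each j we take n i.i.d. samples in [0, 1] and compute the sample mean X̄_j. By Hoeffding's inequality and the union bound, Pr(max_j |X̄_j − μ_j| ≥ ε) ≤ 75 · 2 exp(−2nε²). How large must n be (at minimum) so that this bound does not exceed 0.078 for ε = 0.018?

Need 2·75·exp(−2nε²) ≤ 0.078, i.e. exp(−2nε²) ≤ 0.078/150.
So 2nε² ≥ ln(150/0.078) = 7.561682.
Hence n ≥ 7.561682/(2·0.018²) = 11669.262.
The smallest integer n is 11670.

11670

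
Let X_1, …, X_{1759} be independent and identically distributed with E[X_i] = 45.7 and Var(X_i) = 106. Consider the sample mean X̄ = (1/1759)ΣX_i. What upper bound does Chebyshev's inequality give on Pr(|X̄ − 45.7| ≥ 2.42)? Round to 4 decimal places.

0.0103

Var(X̄) = Var(X_i)/n = 106/1759 = 0.060262.
Chebyshev: Pr(|X̄ − 45.7| ≥ 2.42) ≤ Var(X̄)/(2.42)² = 106/(1759·2.42²) = 0.0103.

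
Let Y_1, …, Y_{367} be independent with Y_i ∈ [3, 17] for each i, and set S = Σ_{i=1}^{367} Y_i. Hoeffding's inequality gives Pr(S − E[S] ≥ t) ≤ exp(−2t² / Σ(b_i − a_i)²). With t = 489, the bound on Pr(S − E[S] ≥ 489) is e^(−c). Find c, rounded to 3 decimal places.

Σ(b_i − a_i)² = 367·(14)² = 71932.
c = 2t²/71932 = 2·489²/71932 = 6.6485.

6.649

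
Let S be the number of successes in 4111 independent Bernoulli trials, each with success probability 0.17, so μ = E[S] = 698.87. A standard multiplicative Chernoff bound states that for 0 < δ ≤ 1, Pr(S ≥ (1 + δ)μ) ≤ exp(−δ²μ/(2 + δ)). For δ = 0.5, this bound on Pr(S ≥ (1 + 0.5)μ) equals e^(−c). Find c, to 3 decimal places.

69.887

c = δ²μ/(2 + δ) = 0.5²·698.87/(2 + 0.5) = 69.8870.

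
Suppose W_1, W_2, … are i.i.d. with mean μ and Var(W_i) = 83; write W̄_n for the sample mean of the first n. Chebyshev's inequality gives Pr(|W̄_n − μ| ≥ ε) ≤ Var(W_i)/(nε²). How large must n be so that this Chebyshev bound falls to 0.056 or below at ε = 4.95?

Require 83/(n·4.95²) ≤ 0.056, i.e. n ≥ 83/(0.056·4.95²) = 60.489.
The smallest integer n is 61.

61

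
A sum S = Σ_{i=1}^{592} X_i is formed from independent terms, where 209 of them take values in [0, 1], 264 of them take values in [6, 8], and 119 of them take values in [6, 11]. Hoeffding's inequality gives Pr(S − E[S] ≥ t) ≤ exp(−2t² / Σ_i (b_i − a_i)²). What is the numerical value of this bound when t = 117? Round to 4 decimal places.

Σ(b_i − a_i)² = 209·1² + 264·2² + 119·5² = 4240.
Exponent = 2·117² / 4240 = 6.45708.
Bound = exp(−6.45708) = 0.00157.

0.0016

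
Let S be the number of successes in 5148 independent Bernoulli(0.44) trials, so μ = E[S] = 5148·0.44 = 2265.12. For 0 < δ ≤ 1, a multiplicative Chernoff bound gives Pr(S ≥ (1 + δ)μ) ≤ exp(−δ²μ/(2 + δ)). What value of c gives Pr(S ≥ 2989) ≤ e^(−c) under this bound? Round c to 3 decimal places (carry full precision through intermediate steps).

Write 2989 = (1 + δ)μ, so δ = 2989/2265.12 − 1 = 0.3195769…
Then the exponent is δ²μ/(2 + δ) = (2989 − μ)² / (μ·(2 + δ)) = 99.731688.

99.732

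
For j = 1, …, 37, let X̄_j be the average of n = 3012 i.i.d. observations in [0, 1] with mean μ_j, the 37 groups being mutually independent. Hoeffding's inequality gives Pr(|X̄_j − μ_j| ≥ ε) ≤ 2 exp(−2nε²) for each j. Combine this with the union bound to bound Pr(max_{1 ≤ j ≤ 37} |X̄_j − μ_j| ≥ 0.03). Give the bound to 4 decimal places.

Per-experiment Hoeffding bound: 2·exp(−2·3012·0.03²) = 2·exp(−5.42160) = 0.0088401.
Union bound over 37 events: 37·0.0088401 = 0.32709.

0.3271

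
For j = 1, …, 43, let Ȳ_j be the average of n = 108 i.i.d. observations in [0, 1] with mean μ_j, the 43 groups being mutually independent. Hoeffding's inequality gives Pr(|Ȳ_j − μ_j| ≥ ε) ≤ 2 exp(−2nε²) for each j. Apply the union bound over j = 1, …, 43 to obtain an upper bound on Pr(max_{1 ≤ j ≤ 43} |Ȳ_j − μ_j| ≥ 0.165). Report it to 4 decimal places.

Per-experiment Hoeffding bound: 2·exp(−2·108·0.165²) = 2·exp(−5.88060) = 0.0055862.
Union bound over 43 events: 43·0.0055862 = 0.24021.

0.2402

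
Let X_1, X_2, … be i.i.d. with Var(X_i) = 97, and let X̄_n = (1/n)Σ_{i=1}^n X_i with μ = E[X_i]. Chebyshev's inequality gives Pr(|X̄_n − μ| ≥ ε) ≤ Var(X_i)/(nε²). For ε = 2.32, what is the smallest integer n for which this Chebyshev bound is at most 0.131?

138

Require 97/(n·2.32²) ≤ 0.131, i.e. n ≥ 97/(0.131·2.32²) = 137.570.
The smallest integer n is 138.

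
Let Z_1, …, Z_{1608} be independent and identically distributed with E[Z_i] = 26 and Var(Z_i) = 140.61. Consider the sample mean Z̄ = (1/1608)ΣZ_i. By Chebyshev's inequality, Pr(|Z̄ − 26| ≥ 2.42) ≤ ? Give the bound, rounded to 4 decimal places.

0.0149

Var(Z̄) = Var(Z_i)/n = 140.61/1608 = 0.087444.
Chebyshev: Pr(|Z̄ − 26| ≥ 2.42) ≤ Var(Z̄)/(2.42)² = 140.61/(1608·2.42²) = 0.0149.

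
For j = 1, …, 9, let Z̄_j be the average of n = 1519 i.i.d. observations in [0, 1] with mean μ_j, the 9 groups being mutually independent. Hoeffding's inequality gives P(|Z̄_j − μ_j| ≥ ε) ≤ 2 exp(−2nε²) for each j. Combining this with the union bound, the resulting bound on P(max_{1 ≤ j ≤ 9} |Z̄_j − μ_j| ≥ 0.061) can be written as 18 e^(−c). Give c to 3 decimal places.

11.304

Union bound over the 9 events: P(max_{1 ≤ j ≤ 9} |Z̄_j − μ_j| ≥ 0.061) ≤ 9·2·exp(−2nε²) = 18 exp(−2·1519·0.061²).
So c = 2·1519·0.061² = 11.3044.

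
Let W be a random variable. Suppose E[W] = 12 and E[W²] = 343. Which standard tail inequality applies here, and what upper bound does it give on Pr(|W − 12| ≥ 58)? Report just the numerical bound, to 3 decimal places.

0.059

The first two moments determine the variance, so Chebyshev's inequality is the sharpest standard bound available.
Var(W) = E[W²] − (E[W])² = 343 − 144 = 199.
Chebyshev's inequality: Pr(|W − μ| ≥ t) ≤ Var(W)/t² = 199/3364 = 0.0592.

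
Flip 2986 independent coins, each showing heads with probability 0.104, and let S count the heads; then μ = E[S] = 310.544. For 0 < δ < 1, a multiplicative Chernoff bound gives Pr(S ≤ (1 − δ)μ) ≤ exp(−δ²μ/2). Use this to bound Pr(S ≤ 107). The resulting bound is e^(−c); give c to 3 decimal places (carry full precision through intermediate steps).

Write 107 = (1 − δ)μ, so δ = 1 − 107/310.544 = 0.6554434…
Then the exponent is δ²μ/2 = (μ − 107)²/(2μ) = 66.705781.

66.706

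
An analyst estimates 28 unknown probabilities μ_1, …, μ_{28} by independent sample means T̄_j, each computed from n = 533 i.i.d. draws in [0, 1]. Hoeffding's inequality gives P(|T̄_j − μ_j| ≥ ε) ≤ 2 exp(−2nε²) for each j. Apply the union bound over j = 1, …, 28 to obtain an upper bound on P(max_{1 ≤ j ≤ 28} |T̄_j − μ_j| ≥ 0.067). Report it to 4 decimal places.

Per-experiment Hoeffding bound: 2·exp(−2·533·0.067²) = 2·exp(−4.78527) = 0.016704.
Union bound over 28 events: 28·0.016704 = 0.46770.

0.4677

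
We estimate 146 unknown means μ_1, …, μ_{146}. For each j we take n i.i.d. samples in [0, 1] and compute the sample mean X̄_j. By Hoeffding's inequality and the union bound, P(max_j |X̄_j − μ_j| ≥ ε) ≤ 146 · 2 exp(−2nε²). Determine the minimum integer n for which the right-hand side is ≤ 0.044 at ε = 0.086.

Need 2·146·exp(−2nε²) ≤ 0.044, i.e. exp(−2nε²) ≤ 0.044/292.
So 2nε² ≥ ln(292/0.044) = 8.800319.
Hence n ≥ 8.800319/(2·0.086²) = 594.938.
The smallest integer n is 595.

595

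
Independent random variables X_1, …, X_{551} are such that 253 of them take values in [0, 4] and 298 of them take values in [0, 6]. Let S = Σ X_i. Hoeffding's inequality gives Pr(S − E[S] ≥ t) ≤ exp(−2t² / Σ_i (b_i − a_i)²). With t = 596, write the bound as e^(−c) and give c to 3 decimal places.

Σ(b_i − a_i)² = 253·4² + 298·6² = 14776.
c = 2t² / 14776 = 2·596² / 14776 = 48.0801.

48.080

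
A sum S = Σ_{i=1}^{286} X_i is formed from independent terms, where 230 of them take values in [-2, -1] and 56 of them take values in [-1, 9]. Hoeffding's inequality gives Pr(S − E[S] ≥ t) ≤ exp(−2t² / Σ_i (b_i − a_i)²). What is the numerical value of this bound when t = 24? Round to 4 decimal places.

Σ(b_i − a_i)² = 230·1² + 56·10² = 5830.
Exponent = 2·24² / 5830 = 0.19760.
Bound = exp(−0.19760) = 0.82070.

0.8207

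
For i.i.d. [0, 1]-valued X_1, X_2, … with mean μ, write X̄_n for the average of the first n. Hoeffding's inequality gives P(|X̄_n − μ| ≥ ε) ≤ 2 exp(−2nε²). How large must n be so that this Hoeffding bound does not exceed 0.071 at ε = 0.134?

93

Require 2·exp(−2nε²) ≤ 0.071, i.e. 2nε² ≥ ln(2/0.071) = 3.338223.
So n ≥ 3.338223 / (2·0.134²) = 92.956.
The smallest integer n is 93.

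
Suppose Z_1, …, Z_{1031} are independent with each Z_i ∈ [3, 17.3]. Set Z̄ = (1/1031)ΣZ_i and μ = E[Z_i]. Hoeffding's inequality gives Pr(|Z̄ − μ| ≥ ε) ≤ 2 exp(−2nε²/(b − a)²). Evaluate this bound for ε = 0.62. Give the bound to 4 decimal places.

0.0415

Exponent: 2nε²/(b − a)² = 2·1031·0.62² / 14.3² = 3.87614.
Bound = 2·exp(−3.87614) = 0.04146.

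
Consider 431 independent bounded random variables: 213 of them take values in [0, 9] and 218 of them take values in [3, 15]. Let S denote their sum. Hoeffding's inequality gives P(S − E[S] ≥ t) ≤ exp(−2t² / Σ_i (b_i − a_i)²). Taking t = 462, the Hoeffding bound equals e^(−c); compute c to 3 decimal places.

8.776

Σ(b_i − a_i)² = 213·9² + 218·12² = 48645.
c = 2t² / 48645 = 2·462² / 48645 = 8.7756.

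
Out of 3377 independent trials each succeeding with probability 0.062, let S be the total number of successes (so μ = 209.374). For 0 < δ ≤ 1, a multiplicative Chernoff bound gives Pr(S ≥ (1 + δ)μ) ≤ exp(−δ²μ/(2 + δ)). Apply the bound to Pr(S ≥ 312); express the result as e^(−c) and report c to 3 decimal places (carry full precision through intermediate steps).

20.201

Write 312 = (1 + δ)μ, so δ = 312/209.374 − 1 = 0.4901564…
Then the exponent is δ²μ/(2 + δ) = (312 − μ)² / (μ·(2 + δ)) = 20.200654.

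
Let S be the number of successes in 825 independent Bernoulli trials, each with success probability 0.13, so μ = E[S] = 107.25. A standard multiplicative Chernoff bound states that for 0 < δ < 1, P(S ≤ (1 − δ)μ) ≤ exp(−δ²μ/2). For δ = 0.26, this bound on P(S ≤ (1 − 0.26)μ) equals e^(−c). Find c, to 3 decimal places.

c = δ²μ/2 = 0.26²·107.25/2 = 3.6250.

3.625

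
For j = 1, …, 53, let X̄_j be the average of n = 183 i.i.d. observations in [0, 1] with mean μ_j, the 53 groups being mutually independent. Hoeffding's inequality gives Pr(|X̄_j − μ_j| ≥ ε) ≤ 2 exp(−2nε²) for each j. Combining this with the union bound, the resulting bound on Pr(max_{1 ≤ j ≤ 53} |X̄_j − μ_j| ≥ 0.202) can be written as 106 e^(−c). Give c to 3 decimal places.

14.934

Union bound over the 53 events: Pr(max_{1 ≤ j ≤ 53} |X̄_j − μ_j| ≥ 0.202) ≤ 53·2·exp(−2nε²) = 106 exp(−2·183·0.202²).
So c = 2·183·0.202² = 14.9343.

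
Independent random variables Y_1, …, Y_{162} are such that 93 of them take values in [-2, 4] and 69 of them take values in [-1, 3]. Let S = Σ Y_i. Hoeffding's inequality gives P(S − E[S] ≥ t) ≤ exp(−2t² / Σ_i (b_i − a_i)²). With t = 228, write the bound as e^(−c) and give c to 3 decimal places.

Σ(b_i − a_i)² = 93·6² + 69·4² = 4452.
c = 2t² / 4452 = 2·228² / 4452 = 23.3531.

23.353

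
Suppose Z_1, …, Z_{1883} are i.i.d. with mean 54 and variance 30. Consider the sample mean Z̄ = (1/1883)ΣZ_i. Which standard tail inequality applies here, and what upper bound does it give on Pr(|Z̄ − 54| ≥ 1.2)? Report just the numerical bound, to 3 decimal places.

0.011

With mean and variance of each term known, Chebyshev's inequality bounds the deviation of the sum (or sample mean).
Var(Z̄) = Var(Z_i)/n = 30/1883 = 0.015932.
Chebyshev: Pr(|Z̄ − 54| ≥ 1.2) ≤ Var(Z̄)/(1.2)² = 30/(1883·1.2²) = 0.0111.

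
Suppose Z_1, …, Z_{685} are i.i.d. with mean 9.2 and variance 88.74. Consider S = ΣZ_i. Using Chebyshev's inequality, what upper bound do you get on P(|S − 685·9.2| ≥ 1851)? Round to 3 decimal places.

0.018

Var(S) = n·Var(Z_i) = 685·88.74 = 60786.9.
Chebyshev: P(|S − 685·9.2| ≥ 1851) ≤ Var(S)/1851² = 60786.9/3426201 = 0.0177.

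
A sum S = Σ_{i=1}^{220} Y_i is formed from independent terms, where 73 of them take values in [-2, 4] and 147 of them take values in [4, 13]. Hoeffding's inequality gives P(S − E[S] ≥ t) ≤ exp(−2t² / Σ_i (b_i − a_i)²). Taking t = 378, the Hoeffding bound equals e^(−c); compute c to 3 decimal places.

19.661

Σ(b_i − a_i)² = 73·6² + 147·9² = 14535.
c = 2t² / 14535 = 2·378² / 14535 = 19.6607.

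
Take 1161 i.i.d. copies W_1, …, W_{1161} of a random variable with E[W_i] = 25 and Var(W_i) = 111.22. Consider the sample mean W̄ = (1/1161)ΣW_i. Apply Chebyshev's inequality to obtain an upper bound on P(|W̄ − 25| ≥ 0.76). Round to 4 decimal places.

Var(W̄) = Var(W_i)/n = 111.22/1161 = 0.095797.
Chebyshev: P(|W̄ − 25| ≥ 0.76) ≤ Var(W̄)/(0.76)² = 111.22/(1161·0.76²) = 0.1659.

0.1659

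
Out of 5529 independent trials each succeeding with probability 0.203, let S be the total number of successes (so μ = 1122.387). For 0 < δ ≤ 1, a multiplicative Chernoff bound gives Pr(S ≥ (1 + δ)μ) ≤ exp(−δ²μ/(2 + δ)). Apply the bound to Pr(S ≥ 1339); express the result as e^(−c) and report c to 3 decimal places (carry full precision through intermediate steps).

Write 1339 = (1 + δ)μ, so δ = 1339/1122.387 − 1 = 0.1929931…
Then the exponent is δ²μ/(2 + δ) = (1339 − μ)² / (μ·(2 + δ)) = 19.062907.

19.063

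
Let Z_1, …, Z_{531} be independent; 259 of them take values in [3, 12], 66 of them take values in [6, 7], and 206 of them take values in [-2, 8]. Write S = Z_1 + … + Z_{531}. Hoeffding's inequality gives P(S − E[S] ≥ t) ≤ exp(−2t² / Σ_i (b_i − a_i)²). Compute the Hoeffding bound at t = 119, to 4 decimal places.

0.5066

Σ(b_i − a_i)² = 259·9² + 66·1² + 206·10² = 41645.
Exponent = 2·119² / 41645 = 0.68008.
Bound = exp(−0.68008) = 0.50658.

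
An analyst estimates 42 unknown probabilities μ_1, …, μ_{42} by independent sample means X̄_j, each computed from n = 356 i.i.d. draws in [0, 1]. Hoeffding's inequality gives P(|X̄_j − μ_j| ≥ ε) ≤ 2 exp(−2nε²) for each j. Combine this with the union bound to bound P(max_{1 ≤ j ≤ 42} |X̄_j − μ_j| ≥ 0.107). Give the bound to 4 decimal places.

0.0242

Per-experiment Hoeffding bound: 2·exp(−2·356·0.107²) = 2·exp(−8.15169) = 0.0005765.
Union bound over 42 events: 42·0.0005765 = 0.02421.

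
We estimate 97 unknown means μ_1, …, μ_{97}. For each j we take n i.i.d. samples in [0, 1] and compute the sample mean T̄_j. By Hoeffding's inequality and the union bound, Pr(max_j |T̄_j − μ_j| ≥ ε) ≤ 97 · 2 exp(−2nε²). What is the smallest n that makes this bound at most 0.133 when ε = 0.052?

1348

Need 2·97·exp(−2nε²) ≤ 0.133, i.e. exp(−2nε²) ≤ 0.133/194.
So 2nε² ≥ ln(194/0.133) = 7.285264.
Hence n ≥ 7.285264/(2·0.052²) = 1347.127.
The smallest integer n is 1348.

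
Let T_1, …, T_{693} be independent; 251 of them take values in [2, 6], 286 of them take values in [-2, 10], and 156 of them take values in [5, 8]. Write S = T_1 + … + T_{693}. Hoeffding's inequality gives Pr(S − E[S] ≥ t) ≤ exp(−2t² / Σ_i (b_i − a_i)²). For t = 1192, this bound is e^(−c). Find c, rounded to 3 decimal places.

Σ(b_i − a_i)² = 251·4² + 286·12² + 156·3² = 46604.
c = 2t² / 46604 = 2·1192² / 46604 = 60.9761.

60.976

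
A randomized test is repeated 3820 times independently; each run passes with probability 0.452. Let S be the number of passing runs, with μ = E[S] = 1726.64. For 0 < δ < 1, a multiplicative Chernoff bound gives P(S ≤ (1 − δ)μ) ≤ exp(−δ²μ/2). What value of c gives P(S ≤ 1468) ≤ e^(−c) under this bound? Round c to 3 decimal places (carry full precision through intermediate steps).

Write 1468 = (1 − δ)μ, so δ = 1 − 1468/1726.64 = 0.1497938…
Then the exponent is δ²μ/2 = (μ − 1468)²/(2μ) = 19.371337.

19.371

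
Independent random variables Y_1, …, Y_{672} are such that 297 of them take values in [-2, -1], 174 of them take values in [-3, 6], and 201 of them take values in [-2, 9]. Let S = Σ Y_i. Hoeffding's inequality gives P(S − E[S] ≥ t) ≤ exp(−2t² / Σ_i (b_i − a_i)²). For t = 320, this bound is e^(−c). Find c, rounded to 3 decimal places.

5.290

Σ(b_i − a_i)² = 297·1² + 174·9² + 201·11² = 38712.
c = 2t² / 38712 = 2·320² / 38712 = 5.2903.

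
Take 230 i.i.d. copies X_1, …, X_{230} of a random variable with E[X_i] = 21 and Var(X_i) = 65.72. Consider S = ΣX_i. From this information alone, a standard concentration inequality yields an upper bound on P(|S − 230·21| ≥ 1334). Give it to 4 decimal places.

With mean and variance of each term known, Chebyshev's inequality bounds the deviation of the sum (or sample mean).
Var(S) = n·Var(X_i) = 230·65.72 = 15115.6.
Chebyshev: P(|S − 230·21| ≥ 1334) ≤ Var(S)/1334² = 15115.6/1779556 = 0.0085.

0.0085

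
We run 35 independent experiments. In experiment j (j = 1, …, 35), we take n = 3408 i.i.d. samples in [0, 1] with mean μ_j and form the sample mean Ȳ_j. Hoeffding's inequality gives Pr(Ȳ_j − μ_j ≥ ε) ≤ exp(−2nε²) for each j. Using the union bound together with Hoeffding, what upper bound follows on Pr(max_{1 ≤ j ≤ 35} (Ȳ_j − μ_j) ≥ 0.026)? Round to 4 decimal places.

0.3491

Per-experiment Hoeffding bound: exp(−2·3408·0.026²) = exp(−4.60762) = 0.0099756.
Union bound over 35 events: 35·0.0099756 = 0.34915.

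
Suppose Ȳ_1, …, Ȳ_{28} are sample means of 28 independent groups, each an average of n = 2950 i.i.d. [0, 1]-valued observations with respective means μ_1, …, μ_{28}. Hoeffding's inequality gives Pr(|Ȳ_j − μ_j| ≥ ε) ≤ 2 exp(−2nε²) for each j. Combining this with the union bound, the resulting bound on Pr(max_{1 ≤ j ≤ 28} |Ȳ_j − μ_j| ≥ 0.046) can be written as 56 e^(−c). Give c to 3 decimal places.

12.484

Union bound over the 28 events: Pr(max_{1 ≤ j ≤ 28} |Ȳ_j − μ_j| ≥ 0.046) ≤ 28·2·exp(−2nε²) = 56 exp(−2·2950·0.046²).
So c = 2·2950·0.046² = 12.4844.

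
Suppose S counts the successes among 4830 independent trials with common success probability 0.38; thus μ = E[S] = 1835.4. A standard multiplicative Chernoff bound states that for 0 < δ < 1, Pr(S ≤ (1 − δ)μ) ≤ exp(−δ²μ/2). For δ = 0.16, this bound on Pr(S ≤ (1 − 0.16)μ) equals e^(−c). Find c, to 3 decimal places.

c = δ²μ/2 = 0.16²·1835.4/2 = 23.4931.

23.493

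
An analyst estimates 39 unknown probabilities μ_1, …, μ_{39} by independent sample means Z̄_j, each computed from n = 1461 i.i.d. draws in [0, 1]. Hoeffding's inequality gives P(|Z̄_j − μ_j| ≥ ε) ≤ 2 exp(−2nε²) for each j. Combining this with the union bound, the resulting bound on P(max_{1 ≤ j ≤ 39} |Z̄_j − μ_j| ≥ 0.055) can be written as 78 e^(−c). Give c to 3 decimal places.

8.839

Union bound over the 39 events: P(max_{1 ≤ j ≤ 39} |Z̄_j − μ_j| ≥ 0.055) ≤ 39·2·exp(−2nε²) = 78 exp(−2·1461·0.055²).
So c = 2·1461·0.055² = 8.8391.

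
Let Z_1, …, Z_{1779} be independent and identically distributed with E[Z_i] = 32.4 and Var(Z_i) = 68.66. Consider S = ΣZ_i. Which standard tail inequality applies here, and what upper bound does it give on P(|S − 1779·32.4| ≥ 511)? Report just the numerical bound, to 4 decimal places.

0.4678

With mean and variance of each term known, Chebyshev's inequality bounds the deviation of the sum (or sample mean).
Var(S) = n·Var(Z_i) = 1779·68.66 = 122146.14.
Chebyshev: P(|S − 1779·32.4| ≥ 511) ≤ Var(S)/511² = 122146.14/261121 = 0.4678.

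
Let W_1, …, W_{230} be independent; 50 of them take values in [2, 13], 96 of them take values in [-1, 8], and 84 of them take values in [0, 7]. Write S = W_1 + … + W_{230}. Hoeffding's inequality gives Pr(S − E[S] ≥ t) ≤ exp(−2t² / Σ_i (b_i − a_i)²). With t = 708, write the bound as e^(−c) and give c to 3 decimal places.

55.876

Σ(b_i − a_i)² = 50·11² + 96·9² + 84·7² = 17942.
c = 2t² / 17942 = 2·708² / 17942 = 55.8760.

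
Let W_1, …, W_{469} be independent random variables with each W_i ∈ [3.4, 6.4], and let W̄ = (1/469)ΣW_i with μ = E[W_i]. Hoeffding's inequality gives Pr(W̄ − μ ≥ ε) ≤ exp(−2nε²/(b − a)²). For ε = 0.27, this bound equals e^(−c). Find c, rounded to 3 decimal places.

7.598

c = 2nε²/(b − a)² = 2·469·0.27² / 3² = 7.5978.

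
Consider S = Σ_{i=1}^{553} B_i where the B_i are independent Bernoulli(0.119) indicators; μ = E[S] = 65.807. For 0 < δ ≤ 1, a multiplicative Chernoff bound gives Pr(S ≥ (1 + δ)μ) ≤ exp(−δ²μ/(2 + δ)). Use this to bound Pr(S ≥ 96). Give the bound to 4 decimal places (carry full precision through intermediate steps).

0.0036

Write 96 = (1 + δ)μ, so δ = 96/65.807 − 1 = 0.4588114…
Then the exponent is δ²μ/(2 + δ) = (96 − μ)² / (μ·(2 + δ)) = 5.633979.
Bound = exp(−5.633979) = 0.00357.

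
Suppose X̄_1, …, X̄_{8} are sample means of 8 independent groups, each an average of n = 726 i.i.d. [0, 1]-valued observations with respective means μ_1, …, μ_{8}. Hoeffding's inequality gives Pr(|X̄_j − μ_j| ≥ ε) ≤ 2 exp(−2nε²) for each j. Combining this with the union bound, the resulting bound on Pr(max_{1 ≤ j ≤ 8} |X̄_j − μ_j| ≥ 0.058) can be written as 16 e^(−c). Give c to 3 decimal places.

4.885

Union bound over the 8 events: Pr(max_{1 ≤ j ≤ 8} |X̄_j − μ_j| ≥ 0.058) ≤ 8·2·exp(−2nε²) = 16 exp(−2·726·0.058²).
So c = 2·726·0.058² = 4.8845.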